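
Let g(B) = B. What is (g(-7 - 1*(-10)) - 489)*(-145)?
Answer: 70470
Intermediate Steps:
(g(-7 - 1*(-10)) - 489)*(-145) = ((-7 - 1*(-10)) - 489)*(-145) = ((-7 + 10) - 489)*(-145) = (3 - 489)*(-145) = -486*(-145) = 70470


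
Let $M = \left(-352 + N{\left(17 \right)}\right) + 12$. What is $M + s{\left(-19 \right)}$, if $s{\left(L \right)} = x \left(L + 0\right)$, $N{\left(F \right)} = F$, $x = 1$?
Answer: $-342$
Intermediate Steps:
$M = -323$ ($M = \left(-352 + 17\right) + 12 = -335 + 12 = -323$)
$s{\left(L \right)} = L$ ($s{\left(L \right)} = 1 \left(L + 0\right) = 1 L = L$)
$M + s{\left(-19 \right)} = -323 - 19 = -342$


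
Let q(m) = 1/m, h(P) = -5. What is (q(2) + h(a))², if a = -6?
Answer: 81/4 ≈ 20.250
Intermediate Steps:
(q(2) + h(a))² = (1/2 - 5)² = (½ - 5)² = (-9/2)² = 81/4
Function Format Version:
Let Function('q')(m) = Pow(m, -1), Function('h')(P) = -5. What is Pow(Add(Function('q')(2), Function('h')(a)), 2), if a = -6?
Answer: Rational(81, 4) ≈ 20.250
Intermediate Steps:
Pow(Add(Function('q')(2), Function('h')(a)), 2) = Pow(Add(Pow(2, -1), -5), 2) = Pow(Add(Rational(1, 2), -5), 2) = Pow(Rational(-9, 2), 2) = Rational(81, 4)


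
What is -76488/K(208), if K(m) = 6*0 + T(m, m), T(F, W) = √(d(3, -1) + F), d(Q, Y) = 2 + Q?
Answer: -25496*√213/71 ≈ -5240.9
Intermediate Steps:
T(F, W) = √(5 + F) (T(F, W) = √((2 + 3) + F) = √(5 + F))
K(m) = √(5 + m) (K(m) = 6*0 + √(5 + m) = 0 + √(5 + m) = √(5 + m))
-76488/K(208) = -76488/√(5 + 208) = -76488*√213/213 = -25496*√213/71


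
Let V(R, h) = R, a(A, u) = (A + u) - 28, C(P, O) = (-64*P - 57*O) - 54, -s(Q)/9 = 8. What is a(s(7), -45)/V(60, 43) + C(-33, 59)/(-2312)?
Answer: -12847/6936 ≈ -1.8522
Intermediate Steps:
s(Q) = -72 (s(Q) = -9*8 = -72)
C(P, O) = -54 - 64*P - 57*O
a(A, u) = -28 + A + u
a(s(7), -45)/V(60, 43) + C(-33, 59)/(-2312) = (-28 - 72 - 45)/60 + (-54 - 64*(-33) - 57*59)/(-2312) = -145*1/60 + (-54 + 2112 - 3363)*(-1/2312) = -29/12 - 1305*(-1/2312) = -29/12 + 1305/2312 = -12847/6936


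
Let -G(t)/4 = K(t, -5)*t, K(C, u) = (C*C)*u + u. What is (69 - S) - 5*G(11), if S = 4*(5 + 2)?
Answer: -134159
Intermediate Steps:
S = 28 (S = 4*7 = 28)
K(C, u) = u + u*C² (K(C, u) = C²*u + u = u*C² + u = u + u*C²)
G(t) = -4*t*(-5 - 5*t²) (G(t) = -4*(-5*(1 + t²))*t = -4*(-5 - 5*t²)*t = -4*t*(-5 - 5*t²))
(69 - S) - 5*G(11) = (69 - 1*28) - 100*11*(1 + 11²) = (69 - 28) - 100*11*(1 + 121) = 41 - 100*11*122 = 41 - 5*26840 = 41 - 134200 = -134159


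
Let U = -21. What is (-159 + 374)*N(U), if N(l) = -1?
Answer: -215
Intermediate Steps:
(-159 + 374)*N(U) = (-159 + 374)*(-1) = 215*(-1) = -215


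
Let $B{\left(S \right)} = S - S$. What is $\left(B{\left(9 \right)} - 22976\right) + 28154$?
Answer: $5178$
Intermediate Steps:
$B{\left(S \right)} = 0$
$\left(B{\left(9 \right)} - 22976\right) + 28154 = \left(0 - 22976\right) + 28154 = -22976 + 28154 = 5178$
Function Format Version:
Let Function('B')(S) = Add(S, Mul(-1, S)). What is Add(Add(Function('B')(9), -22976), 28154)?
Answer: 5178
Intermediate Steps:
Function('B')(S) = 0
Add(Add(Function('B')(9), -22976), 28154) = Add(Add(0, -22976), 28154) = Add(-22976, 28154) = 5178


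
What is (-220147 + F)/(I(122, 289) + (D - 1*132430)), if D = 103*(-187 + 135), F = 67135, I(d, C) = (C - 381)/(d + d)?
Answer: 9333732/8404969 ≈ 1.1105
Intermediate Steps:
I(d, C) = (-381 + C)/(2*d) (I(d, C) = (-381 + C)/((2*d)) = (-381 + C)*(1/(2*d)) = (-381 + C)/(2*d))
D = -5356 (D = 103*(-52) = -5356)
(-220147 + F)/(I(122, 289) + (D - 1*132430)) = (-220147 + 67135)/((1/2)*(-381 + 289)/122 + (-5356 - 1*132430)) = -153012/((1/2)*(1/122)*(-92) + (-5356 - 132430)) = -153012/(-23/61 - 137786) = -153012/(-8404969/61) = -153012*(-61/8404969) = 9333732/8404969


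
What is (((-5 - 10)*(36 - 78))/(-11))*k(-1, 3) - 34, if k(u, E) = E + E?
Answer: -4154/11 ≈ -377.64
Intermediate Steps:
k(u, E) = 2*E
(((-5 - 10)*(36 - 78))/(-11))*k(-1, 3) - 34 = (((-5 - 10)*(36 - 78))/(-11))*(2*3) - 34 = (-15*(-42)*(-1/11))*6 - 34 = (630*(-1/11))*6 - 34 = -630/11*6 - 34 = -3780/11 - 34 = -4154/11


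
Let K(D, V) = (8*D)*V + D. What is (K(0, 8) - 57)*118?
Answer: -6726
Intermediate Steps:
K(D, V) = D + 8*D*V (K(D, V) = 8*D*V + D = D + 8*D*V)
(K(0, 8) - 57)*118 = (0*(1 + 8*8) - 57)*118 = (0*(1 + 64) - 57)*118 = (0*65 - 57)*118 = (0 - 57)*118 = -57*118 = -6726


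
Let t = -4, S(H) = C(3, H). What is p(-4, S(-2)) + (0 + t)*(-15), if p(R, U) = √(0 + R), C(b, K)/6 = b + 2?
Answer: 60 + 2*I ≈ 60.0 + 2.0*I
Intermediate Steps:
C(b, K) = 12 + 6*b (C(b, K) = 6*(b + 2) = 6*(2 + b) = 12 + 6*b)
S(H) = 30 (S(H) = 12 + 6*3 = 12 + 18 = 30)
p(R, U) = √R
p(-4, S(-2)) + (0 + t)*(-15) = √(-4) + (0 - 4)*(-15) = 2*I - 4*(-15) = 2*I + 60 = 60 + 2*I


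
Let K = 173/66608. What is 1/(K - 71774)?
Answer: -66608/4780722419 ≈ -1.3933e-5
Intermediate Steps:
K = 173/66608 (K = 173*(1/66608) = 173/66608 ≈ 0.0025973)
1/(K - 71774) = 1/(173/66608 - 71774) = 1/(-4780722419/66608) = -66608/4780722419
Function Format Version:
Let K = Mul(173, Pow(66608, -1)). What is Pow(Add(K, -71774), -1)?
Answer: Rational(-66608, 4780722419) ≈ -1.3933e-5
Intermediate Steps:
K = Rational(173, 66608) (K = Mul(173, Rational(1, 66608)) = Rational(173, 66608) ≈ 0.0025973)
Pow(Add(K, -71774), -1) = Pow(Add(Rational(173, 66608), -71774), -1) = Pow(Rational(-4780722419, 66608), -1) = Rational(-66608, 4780722419)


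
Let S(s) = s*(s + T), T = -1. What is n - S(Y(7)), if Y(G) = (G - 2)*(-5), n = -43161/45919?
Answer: -29890511/45919 ≈ -650.94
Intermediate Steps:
n = -43161/45919 (n = -43161*1/45919 = -43161/45919 ≈ -0.93994)
Y(G) = 10 - 5*G (Y(G) = (-2 + G)*(-5) = 10 - 5*G)
S(s) = s*(-1 + s) (S(s) = s*(s - 1) = s*(-1 + s))
n - S(Y(7)) = -43161/45919 - (10 - 5*7)*(-1 + (10 - 5*7)) = -43161/45919 - (10 - 35)*(-1 + (10 - 35)) = -43161/45919 - (-25)*(-1 - 25) = -43161/45919 - (-25)*(-26) = -43161/45919 - 1*650 = -43161/45919 - 650 = -29890511/45919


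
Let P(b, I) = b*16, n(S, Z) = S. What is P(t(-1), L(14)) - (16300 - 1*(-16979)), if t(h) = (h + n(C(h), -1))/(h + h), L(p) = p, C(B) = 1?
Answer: -33279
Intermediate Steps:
t(h) = (1 + h)/(2*h) (t(h) = (h + 1)/(h + h) = (1 + h)/((2*h)) = (1 + h)*(1/(2*h)) = (1 + h)/(2*h))
P(b, I) = 16*b
P(t(-1), L(14)) - (16300 - 1*(-16979)) = 16*((½)*(1 - 1)/(-1)) - (16300 - 1*(-16979)) = 16*((½)*(-1)*0) - (16300 + 16979) = 16*0 - 1*33279 = 0 - 33279 = -33279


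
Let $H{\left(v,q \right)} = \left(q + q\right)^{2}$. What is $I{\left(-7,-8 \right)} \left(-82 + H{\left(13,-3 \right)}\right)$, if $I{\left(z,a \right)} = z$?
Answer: $322$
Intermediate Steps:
$H{\left(v,q \right)} = 4 q^{2}$ ($H{\left(v,q \right)} = \left(2 q\right)^{2} = 4 q^{2}$)
$I{\left(-7,-8 \right)} \left(-82 + H{\left(13,-3 \right)}\right) = - 7 \left(-82 + 4 \left(-3\right)^{2}\right) = - 7 \left(-82 + 4 \cdot 9\right) = - 7 \left(-82 + 36\right) = \left(-7\right) \left(-46\right) = 322$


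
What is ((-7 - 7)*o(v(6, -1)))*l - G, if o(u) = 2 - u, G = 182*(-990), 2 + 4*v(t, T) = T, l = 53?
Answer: 356279/2 ≈ 1.7814e+5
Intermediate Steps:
v(t, T) = -1/2 + T/4
G = -180180
((-7 - 7)*o(v(6, -1)))*l - G = ((-7 - 7)*(2 - (-1/2 + (1/4)*(-1))))*53 - 1*(-180180) = -14*(2 - (-1/2 - 1/4))*53 + 180180 = -14*(2 - 1*(-3/4))*53 + 180180 = -14*(2 + 3/4)*53 + 180180 = -14*11/4*53 + 180180 = -77/2*53 + 180180 = -4081/2 + 180180 = 356279/2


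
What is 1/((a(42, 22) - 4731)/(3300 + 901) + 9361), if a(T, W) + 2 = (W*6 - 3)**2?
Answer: 4201/39337469 ≈ 0.00010679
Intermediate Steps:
a(T, W) = -2 + (-3 + 6*W)**2 (a(T, W) = -2 + (W*6 - 3)**2 = -2 + (6*W - 3)**2 = -2 + (-3 + 6*W)**2)
1/((a(42, 22) - 4731)/(3300 + 901) + 9361) = 1/(((-2 + 9*(-1 + 2*22)**2) - 4731)/(3300 + 901) + 9361) = 1/(((-2 + 9*(-1 + 44)**2) - 4731)/4201 + 9361) = 1/(((-2 + 9*43**2) - 4731)*(1/4201) + 9361) = 1/(((-2 + 9*1849) - 4731)*(1/4201) + 9361) = 1/(((-2 + 16641) - 4731)*(1/4201) + 9361) = 1/((16639 - 4731)*(1/4201) + 9361) = 1/(11908*(1/4201) + 9361) = 1/(11908/4201 + 9361) = 1/(39337469/4201) = 4201/39337469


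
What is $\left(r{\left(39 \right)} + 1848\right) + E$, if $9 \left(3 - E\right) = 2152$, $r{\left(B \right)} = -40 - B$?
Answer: $\frac{13796}{9} \approx 1532.9$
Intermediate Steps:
$E = - \frac{2125}{9}$ ($E = 3 - \frac{2152}{9} = - \frac{2125}{9} \approx -236.11$)
$\left(r{\left(39 \right)} + 1848\right) + E = \left(\left(-40 - 39\right) + 1848\right) - \frac{2125}{9} = \left(-79 + 1848\right) - \frac{2125}{9} = 1769 - \frac{2125}{9} = \frac{13796}{9}$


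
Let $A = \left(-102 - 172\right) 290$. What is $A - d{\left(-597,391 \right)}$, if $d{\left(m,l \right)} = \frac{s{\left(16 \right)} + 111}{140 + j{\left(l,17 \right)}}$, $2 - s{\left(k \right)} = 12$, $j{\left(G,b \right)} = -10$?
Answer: $- \frac{10329901}{130} \approx -79461.0$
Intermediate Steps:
$A = -79460$ ($A = \left(-274\right) 290 = -79460$)
$s{\left(k \right)} = -10$ ($s{\left(k \right)} = 2 - 12 = -10$)
$d{\left(m,l \right)} = \frac{101}{130}$ ($d{\left(m,l \right)} = \frac{-10 + 111}{140 - 10} = \frac{101}{130}$)
$A - d{\left(-597,391 \right)} = -79460 - \frac{101}{130} = - \frac{10329901}{130}$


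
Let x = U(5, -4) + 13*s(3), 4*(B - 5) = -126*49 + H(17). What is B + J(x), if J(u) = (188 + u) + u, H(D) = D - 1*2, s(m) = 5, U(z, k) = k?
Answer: -4899/4 ≈ -1224.8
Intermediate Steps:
H(D) = -2 + D (H(D) = D - 2 = -2 + D)
B = -6139/4 (B = 5 + (-126*49 + (-2 + 17))/4 = 5 + (-6174 + 15)/4 = 5 + (1/4)*(-6159) = 5 - 6159/4 = -6139/4 ≈ -1534.8)
x = 61 (x = -4 + 13*5 = -4 + 65 = 61)
J(u) = 188 + 2*u
B + J(x) = -6139/4 + (188 + 2*61) = -6139/4 + (188 + 122) = -6139/4 + 310 = -4899/4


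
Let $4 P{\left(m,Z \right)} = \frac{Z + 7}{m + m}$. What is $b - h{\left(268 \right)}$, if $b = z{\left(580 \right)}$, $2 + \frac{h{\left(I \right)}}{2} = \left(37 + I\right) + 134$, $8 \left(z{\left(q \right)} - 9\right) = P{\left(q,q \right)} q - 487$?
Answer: $- \frac{58669}{64} \approx -916.7$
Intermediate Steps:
$P{\left(m,Z \right)} = \frac{7 + Z}{8 m}$ ($P{\left(m,Z \right)} = \frac{\left(Z + 7\right) \frac{1}{m + m}}{4} = \frac{\left(7 + Z\right) \frac{1}{2 m}}{4} = \frac{\frac{1}{2} \frac{1}{m} \left(7 + Z\right)}{4} = \frac{7 + Z}{8 m}$)
$z{\left(q \right)} = - \frac{3313}{64} + \frac{q}{64}$ ($z{\left(q \right)} = 9 + \frac{\frac{7 + q}{8 q} q - 487}{8} = 9 + \frac{\left(\frac{7}{8} + \frac{q}{8}\right) - 487}{8} = 9 + \frac{- \frac{3889}{8} + \frac{q}{8}}{8} = 9 + \left(- \frac{3889}{64} + \frac{q}{64}\right) = - \frac{3313}{64} + \frac{q}{64}$)
$h{\left(I \right)} = 338 + 2 I$ ($h{\left(I \right)} = -4 + 2 \left(\left(37 + I\right) + 134\right) = -4 + 2 \left(171 + I\right) = -4 + \left(342 + 2 I\right) = 338 + 2 I$)
$b = - \frac{2733}{64}$ ($b = - \frac{3313}{64} + \frac{1}{64} \cdot 580 = - \frac{3313}{64} + \frac{145}{16} = - \frac{2733}{64} \approx -42.703$)
$b - h{\left(268 \right)} = - \frac{2733}{64} - \left(338 + 2 \cdot 268\right) = - \frac{2733}{64} - \left(338 + 536\right) = - \frac{2733}{64} - 874 = - \frac{58669}{64}$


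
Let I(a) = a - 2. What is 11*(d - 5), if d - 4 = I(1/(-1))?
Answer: -44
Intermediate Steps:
I(a) = -2 + a
d = 1 (d = 4 + (-2 + 1/(-1)) = 4 + (-2 + 1*(-1)) = 4 + (-2 - 1) = 4 - 3 = 1)
11*(d - 5) = 11*(1 - 5) = 11*(-4) = -44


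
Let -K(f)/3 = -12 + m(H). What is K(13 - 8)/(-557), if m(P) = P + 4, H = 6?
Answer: -6/557 ≈ -0.010772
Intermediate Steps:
m(P) = 4 + P
K(f) = 6 (K(f) = -3*(-12 + (4 + 6)) = -3*(-12 + 10) = -3*(-2) = 6)
K(13 - 8)/(-557) = 6/(-557) = 6*(-1/557) = -6/557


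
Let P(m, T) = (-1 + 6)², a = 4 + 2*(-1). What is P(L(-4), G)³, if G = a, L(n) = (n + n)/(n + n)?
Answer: 15625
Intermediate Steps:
L(n) = 1 (L(n) = (2*n)/((2*n)) = (2*n)*(1/(2*n)) = 1)
a = 2 (a = 4 - 2 = 2)
G = 2
P(m, T) = 25 (P(m, T) = 5² = 25)
P(L(-4), G)³ = 25³ = 15625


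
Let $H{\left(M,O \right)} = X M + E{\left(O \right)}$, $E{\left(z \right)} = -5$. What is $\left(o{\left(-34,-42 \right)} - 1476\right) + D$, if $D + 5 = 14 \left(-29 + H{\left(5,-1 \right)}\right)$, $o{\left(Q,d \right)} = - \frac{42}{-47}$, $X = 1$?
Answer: $- \frac{88647}{47} \approx -1886.1$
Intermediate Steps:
$H{\left(M,O \right)} = -5 + M$ ($H{\left(M,O \right)} = 1 M - 5 = M - 5 = -5 + M$)
$o{\left(Q,d \right)} = \frac{42}{47}$ ($o{\left(Q,d \right)} = \left(-42\right) \left(- \frac{1}{47}\right) = \frac{42}{47}$)
$D = -411$ ($D = -5 + 14 \left(-29 + \left(-5 + 5\right)\right) = -5 + 14 \left(-29 + 0\right) = -5 + 14 \left(-29\right) = -5 - 406 = -411$)
$\left(o{\left(-34,-42 \right)} - 1476\right) + D = \left(\frac{42}{47} - 1476\right) - 411 = - \frac{69330}{47} - 411 = - \frac{88647}{47}$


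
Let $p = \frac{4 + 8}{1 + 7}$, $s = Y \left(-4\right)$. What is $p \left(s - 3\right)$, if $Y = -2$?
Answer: $\frac{15}{2} \approx 7.5$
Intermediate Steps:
$s = 8$ ($s = \left(-2\right) \left(-4\right) = 8$)
$p = \frac{3}{2}$ ($p = \frac{12}{8} = 12 \cdot \frac{1}{8} = \frac{3}{2} \approx 1.5$)
$p \left(s - 3\right) = \frac{3 \left(8 - 3\right)}{2} = \frac{3}{2} \cdot 5 = \frac{15}{2}$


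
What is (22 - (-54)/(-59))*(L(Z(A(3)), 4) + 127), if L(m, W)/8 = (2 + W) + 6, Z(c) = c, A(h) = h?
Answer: 277412/59 ≈ 4701.9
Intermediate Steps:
L(m, W) = 64 + 8*W (L(m, W) = 8*((2 + W) + 6) = 8*(8 + W) = 64 + 8*W)
(22 - (-54)/(-59))*(L(Z(A(3)), 4) + 127) = (22 - (-54)/(-59))*((64 + 8*4) + 127) = (22 - (-54)*(-1)/59)*((64 + 32) + 127) = (22 - 1*54/59)*(96 + 127) = (22 - 54/59)*223 = (1244/59)*223 = 277412/59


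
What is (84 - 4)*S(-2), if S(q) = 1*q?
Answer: -160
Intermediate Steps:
S(q) = q
(84 - 4)*S(-2) = (84 - 4)*(-2) = 80*(-2) = -160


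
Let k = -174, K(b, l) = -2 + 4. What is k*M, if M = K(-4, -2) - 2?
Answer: 0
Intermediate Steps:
K(b, l) = 2
M = 0 (M = 2 - 2 = 0)
k*M = -174*0 = 0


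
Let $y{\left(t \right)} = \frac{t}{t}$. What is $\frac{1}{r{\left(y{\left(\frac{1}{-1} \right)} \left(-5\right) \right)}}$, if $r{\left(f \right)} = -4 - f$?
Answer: $1$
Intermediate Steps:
$y{\left(t \right)} = 1$
$\frac{1}{r{\left(y{\left(\frac{1}{-1} \right)} \left(-5\right) \right)}} = \frac{1}{-4 - 1 \left(-5\right)} = \frac{1}{-4 - -5} = \frac{1}{-4 + 5} = 1^{-1} = 1$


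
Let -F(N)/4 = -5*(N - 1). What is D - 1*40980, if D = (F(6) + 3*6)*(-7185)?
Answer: -888810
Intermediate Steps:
F(N) = -20 + 20*N (F(N) = -(-20)*(N - 1) = -(-20)*(-1 + N) = -4*(5 - 5*N) = -20 + 20*N)
D = -847830 (D = ((-20 + 20*6) + 3*6)*(-7185) = ((-20 + 120) + 18)*(-7185) = (100 + 18)*(-7185) = 118*(-7185) = -847830)
D - 1*40980 = -847830 - 1*40980 = -847830 - 40980 = -888810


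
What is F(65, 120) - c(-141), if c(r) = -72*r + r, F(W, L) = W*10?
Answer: -9361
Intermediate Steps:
F(W, L) = 10*W
c(r) = -71*r
F(65, 120) - c(-141) = 10*65 - (-71)*(-141) = 650 - 1*10011 = 650 - 10011 = -9361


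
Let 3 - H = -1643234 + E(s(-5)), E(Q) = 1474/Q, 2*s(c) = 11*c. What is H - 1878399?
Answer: -1175542/5 ≈ -2.3511e+5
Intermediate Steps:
s(c) = 11*c/2 (s(c) = (11*c)/2 = 11*c/2)
H = 8216453/5 (H = 3 - (-1643234 + 1474/(((11/2)*(-5)))) = 3 - (-1643234 + 1474/(-55/2)) = 3 - (-1643234 + 1474*(-2/55)) = 3 - (-1643234 - 268/5) = 3 - 1*(-8216438/5) = 3 + 8216438/5 = 8216453/5 ≈ 1.6433e+6)
H - 1878399 = 8216453/5 - 1878399 = -1175542/5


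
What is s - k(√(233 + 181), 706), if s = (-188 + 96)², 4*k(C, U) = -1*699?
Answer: 34555/4 ≈ 8638.8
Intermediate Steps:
k(C, U) = -699/4 (k(C, U) = (-1*699)/4 = (¼)*(-699) = -699/4)
s = 8464 (s = (-92)² = 8464)
s - k(√(233 + 181), 706) = 8464 - 1*(-699/4) = 8464 + 699/4 = 34555/4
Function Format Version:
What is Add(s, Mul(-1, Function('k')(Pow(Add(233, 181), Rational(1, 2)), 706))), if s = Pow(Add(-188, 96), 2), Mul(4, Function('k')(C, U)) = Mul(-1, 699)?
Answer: Rational(34555, 4) ≈ 8638.8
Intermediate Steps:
Function('k')(C, U) = Rational(-699, 4) (Function('k')(C, U) = Mul(Rational(1, 4), Mul(-1, 699)) = Mul(Rational(1, 4), -699) = Rational(-699, 4))
s = 8464 (s = Pow(-92, 2) = 8464)
Add(s, Mul(-1, Function('k')(Pow(Add(233, 181), Rational(1, 2)), 706))) = Add(8464, Mul(-1, Rational(-699, 4))) = Add(8464, Rational(699, 4)) = Rational(34555, 4)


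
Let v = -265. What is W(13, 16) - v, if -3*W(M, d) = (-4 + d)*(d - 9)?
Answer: 237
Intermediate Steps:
W(M, d) = -(-9 + d)*(-4 + d)/3 (W(M, d) = -(-4 + d)*(d - 9)/3 = -(-4 + d)*(-9 + d)/3 = -(-9 + d)*(-4 + d)/3)
W(13, 16) - v = (-12 - ⅓*16² + (13/3)*16) - 1*(-265) = (-12 - ⅓*256 + 208/3) + 265 = (-12 - 256/3 + 208/3) + 265 = -28 + 265 = 237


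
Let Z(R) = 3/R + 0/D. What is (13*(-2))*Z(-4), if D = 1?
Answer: 39/2 ≈ 19.500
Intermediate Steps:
Z(R) = 3/R (Z(R) = 3/R + 0/1 = 3/R + 0*1 = 3/R + 0 = 3/R)
(13*(-2))*Z(-4) = (13*(-2))*(3/(-4)) = -78*(-1)/4 = -26*(-¾) = 39/2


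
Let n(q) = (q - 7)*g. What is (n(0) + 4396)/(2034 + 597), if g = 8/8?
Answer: 1463/877 ≈ 1.6682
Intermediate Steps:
g = 1 (g = 8*(⅛) = 1)
n(q) = -7 + q (n(q) = (q - 7)*1 = (-7 + q)*1 = -7 + q)
(n(0) + 4396)/(2034 + 597) = ((-7 + 0) + 4396)/(2034 + 597) = (-7 + 4396)/2631 = 4389*(1/2631) = 1463/877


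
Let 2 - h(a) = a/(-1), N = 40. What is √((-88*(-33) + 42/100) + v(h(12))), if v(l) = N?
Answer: √294442/10 ≈ 54.263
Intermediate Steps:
h(a) = 2 + a (h(a) = 2 - a/(-1) = 2 - a*(-1) = 2 - (-1)*a = 2 + a)
v(l) = 40
√((-88*(-33) + 42/100) + v(h(12))) = √((-88*(-33) + 42/100) + 40) = √((2904 + 42*(1/100)) + 40) = √((2904 + 21/50) + 40) = √(145221/50 + 40) = √(147221/50) = √294442/10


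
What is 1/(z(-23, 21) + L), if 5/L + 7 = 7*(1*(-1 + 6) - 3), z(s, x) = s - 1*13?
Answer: -7/247 ≈ -0.028340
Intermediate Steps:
z(s, x) = -13 + s (z(s, x) = s - 13 = -13 + s)
L = 5/7 (L = 5/(-7 + 7*(1*(-1 + 6) - 3)) = 5/(-7 + 7*(1*5 - 3)) = 5/(-7 + 7*(5 - 3)) = 5/(-7 + 7*2) = 5/(-7 + 14) = 5/7 ≈ 0.71429)
1/(z(-23, 21) + L) = 1/((-13 - 23) + 5/7) = 1/(-36 + 5/7) = 1/(-247/7) = -7/247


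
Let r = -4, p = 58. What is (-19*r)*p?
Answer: 4408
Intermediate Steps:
(-19*r)*p = -19*(-4)*58 = 76*58 = 4408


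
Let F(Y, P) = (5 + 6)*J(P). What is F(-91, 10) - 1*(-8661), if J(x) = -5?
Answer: 8606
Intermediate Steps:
F(Y, P) = -55 (F(Y, P) = (5 + 6)*(-5) = 11*(-5) = -55)
F(-91, 10) - 1*(-8661) = -55 - 1*(-8661) = -55 + 8661 = 8606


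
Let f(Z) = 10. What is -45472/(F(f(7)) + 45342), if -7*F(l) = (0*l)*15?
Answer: -22736/22671 ≈ -1.0029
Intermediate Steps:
F(l) = 0 (F(l) = -0*l*15/7 = -0*15 = -⅐*0 = 0)
-45472/(F(f(7)) + 45342) = -45472/(0 + 45342) = -45472/45342 = -45472*1/45342 = -22736/22671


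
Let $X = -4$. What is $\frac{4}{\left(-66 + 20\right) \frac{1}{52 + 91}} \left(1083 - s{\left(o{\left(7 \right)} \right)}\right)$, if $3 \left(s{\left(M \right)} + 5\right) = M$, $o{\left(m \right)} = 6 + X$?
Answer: $- \frac{932932}{69} \approx -13521.0$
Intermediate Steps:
$o{\left(m \right)} = 2$ ($o{\left(m \right)} = 6 - 4 = 2$)
$s{\left(M \right)} = -5 + \frac{M}{3}$
$\frac{4}{\left(-66 + 20\right) \frac{1}{52 + 91}} \left(1083 - s{\left(o{\left(7 \right)} \right)}\right) = \frac{4}{\left(-66 + 20\right) \frac{1}{52 + 91}} \left(1083 - \left(-5 + \frac{1}{3} \cdot 2\right)\right) = \frac{4}{\left(-46\right) \frac{1}{143}} \left(1083 - \left(-5 + \frac{2}{3}\right)\right) = \frac{4}{\left(-46\right) \frac{1}{143}} \left(1083 - - \frac{13}{3}\right) = \frac{4}{- \frac{46}{143}} \left(1083 + \frac{13}{3}\right) = 4 \left(- \frac{143}{46}\right) \frac{3262}{3} = \left(- \frac{286}{23}\right) \frac{3262}{3} = - \frac{932932}{69}$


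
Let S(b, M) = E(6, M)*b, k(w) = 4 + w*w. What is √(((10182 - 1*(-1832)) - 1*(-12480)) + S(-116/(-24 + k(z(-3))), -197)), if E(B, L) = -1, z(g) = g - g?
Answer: √612205/5 ≈ 156.49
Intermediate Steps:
z(g) = 0
k(w) = 4 + w²
S(b, M) = -b
√(((10182 - 1*(-1832)) - 1*(-12480)) + S(-116/(-24 + k(z(-3))), -197)) = √(((10182 - 1*(-1832)) - 1*(-12480)) - (-116)/(-24 + (4 + 0²))) = √(((10182 + 1832) + 12480) - (-116)/(-24 + (4 + 0))) = √((12014 + 12480) - (-116)/(-24 + 4)) = √(24494 - (-116)/(-20)) = √(24494 - (-116)*(-1)/20) = √(24494 - 1*29/5) = √(24494 - 29/5) = √(122441/5) = √612205/5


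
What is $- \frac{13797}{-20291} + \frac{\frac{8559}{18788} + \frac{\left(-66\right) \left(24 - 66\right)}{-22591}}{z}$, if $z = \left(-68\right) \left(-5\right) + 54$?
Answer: $\frac{11726540733951}{17224612230056} \approx 0.6808$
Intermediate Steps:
$z = 394$ ($z = 340 + 54 = 394$)
$- \frac{13797}{-20291} + \frac{\frac{8559}{18788} + \frac{\left(-66\right) \left(24 - 66\right)}{-22591}}{z} = - \frac{13797}{-20291} + \frac{\frac{8559}{18788} + \frac{\left(-66\right) \left(24 - 66\right)}{-22591}}{394} = \left(-13797\right) \left(- \frac{1}{20291}\right) + \left(8559 \cdot \frac{1}{18788} + \left(-66\right) \left(-42\right) \left(- \frac{1}{22591}\right)\right) \frac{1}{394} = \frac{13797}{20291} + \left(\frac{8559}{18788} + 2772 \left(- \frac{1}{22591}\right)\right) \frac{1}{394} = \frac{13797}{20291} + \left(\frac{8559}{18788} - \frac{2772}{22591}\right) \frac{1}{394} = \frac{13797}{20291} + \frac{141276033}{424439708} \cdot \frac{1}{394} = \frac{13797}{20291} + \frac{141276033}{167229244952} = \frac{11726540733951}{17224612230056}$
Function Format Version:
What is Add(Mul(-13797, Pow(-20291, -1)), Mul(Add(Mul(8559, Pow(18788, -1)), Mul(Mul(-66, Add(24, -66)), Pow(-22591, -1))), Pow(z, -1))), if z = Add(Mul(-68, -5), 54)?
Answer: Rational(11726540733951, 17224612230056) ≈ 0.68080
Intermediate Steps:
z = 394 (z = Add(340, 54) = 394)
Add(Mul(-13797, Pow(-20291, -1)), Mul(Add(Mul(8559, Pow(18788, -1)), Mul(Mul(-66, Add(24, -66)), Pow(-22591, -1))), Pow(z, -1))) = Add(Mul(-13797, Pow(-20291, -1)), Mul(Add(Mul(8559, Pow(18788, -1)), Mul(Mul(-66, Add(24, -66)), Pow(-22591, -1))), Pow(394, -1))) = Add(Mul(-13797, Rational(-1, 20291)), Mul(Add(Mul(8559, Rational(1, 18788)), Mul(Mul(-66, -42), Rational(-1, 22591))), Rational(1, 394))) = Add(Rational(13797, 20291), Mul(Add(Rational(8559, 18788), Mul(2772, Rational(-1, 22591))), Rational(1, 394))) = Add(Rational(13797, 20291), Mul(Add(Rational(8559, 18788), Rational(-2772, 22591)), Rational(1, 394))) = Add(Rational(13797, 20291), Mul(Rational(141276033, 424439708), Rational(1, 394))) = Add(Rational(13797, 20291), Rational(141276033, 167229244952)) = Rational(11726540733951, 17224612230056)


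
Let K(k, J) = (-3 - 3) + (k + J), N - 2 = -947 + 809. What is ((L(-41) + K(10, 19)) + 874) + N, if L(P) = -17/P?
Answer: 31218/41 ≈ 761.42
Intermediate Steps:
N = -136 (N = 2 + (-947 + 809) = 2 - 138 = -136)
K(k, J) = -6 + J + k (K(k, J) = -6 + (J + k) = -6 + J + k)
((L(-41) + K(10, 19)) + 874) + N = ((-17/(-41) + (-6 + 19 + 10)) + 874) - 136 = ((-17*(-1/41) + 23) + 874) - 136 = ((17/41 + 23) + 874) - 136 = (960/41 + 874) - 136 = 36794/41 - 136 = 31218/41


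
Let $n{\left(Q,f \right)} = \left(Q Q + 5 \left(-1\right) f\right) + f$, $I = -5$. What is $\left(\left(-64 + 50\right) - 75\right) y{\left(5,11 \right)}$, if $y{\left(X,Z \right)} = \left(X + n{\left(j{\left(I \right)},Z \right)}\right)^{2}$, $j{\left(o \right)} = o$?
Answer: $-17444$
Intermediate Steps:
$n{\left(Q,f \right)} = Q^{2} - 4 f$ ($n{\left(Q,f \right)} = \left(Q^{2} - 5 f\right) + f = Q^{2} - 4 f$)
$y{\left(X,Z \right)} = \left(25 + X - 4 Z\right)^{2}$ ($y{\left(X,Z \right)} = \left(X - \left(-25 + 4 Z\right)\right)^{2} = \left(25 + X - 4 Z\right)^{2}$)
$\left(\left(-64 + 50\right) - 75\right) y{\left(5,11 \right)} = \left(\left(-64 + 50\right) - 75\right) \left(25 + 5 - 44\right)^{2} = \left(-14 - 75\right) \left(25 + 5 - 44\right)^{2} = - 89 \left(-14\right)^{2} = \left(-89\right) 196 = -17444$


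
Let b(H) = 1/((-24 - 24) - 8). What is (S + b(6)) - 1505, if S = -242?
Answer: -97833/56 ≈ -1747.0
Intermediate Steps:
b(H) = -1/56 (b(H) = 1/(-48 - 8) = 1/(-56) = -1/56)
(S + b(6)) - 1505 = (-242 - 1/56) - 1505 = -13553/56 - 1505 = -97833/56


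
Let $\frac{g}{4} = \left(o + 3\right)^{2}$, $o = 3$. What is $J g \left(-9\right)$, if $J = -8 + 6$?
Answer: $2592$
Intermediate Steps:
$J = -2$
$g = 144$ ($g = 4 \left(3 + 3\right)^{2} = 4 \cdot 6^{2} = 4 \cdot 36 = 144$)
$J g \left(-9\right) = \left(-2\right) 144 \left(-9\right) = \left(-288\right) \left(-9\right) = 2592$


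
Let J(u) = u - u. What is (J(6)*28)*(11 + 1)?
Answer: 0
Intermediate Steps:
J(u) = 0
(J(6)*28)*(11 + 1) = (0*28)*(11 + 1) = 0*12 = 0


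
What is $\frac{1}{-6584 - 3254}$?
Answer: $- \frac{1}{9838} \approx -0.00010165$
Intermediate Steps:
$\frac{1}{-6584 - 3254} = \frac{1}{-9838} = - \frac{1}{9838}$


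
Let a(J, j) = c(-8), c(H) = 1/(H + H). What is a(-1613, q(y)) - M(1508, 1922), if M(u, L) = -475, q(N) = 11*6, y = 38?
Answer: 7599/16 ≈ 474.94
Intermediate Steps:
c(H) = 1/(2*H)
q(N) = 66
a(J, j) = -1/16 (a(J, j) = (½)/(-8) = (½)*(-⅛) = -1/16)
a(-1613, q(y)) - M(1508, 1922) = -1/16 - 1*(-475) = -1/16 + 475 = 7599/16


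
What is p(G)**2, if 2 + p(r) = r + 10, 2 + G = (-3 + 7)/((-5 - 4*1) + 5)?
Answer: 25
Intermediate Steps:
G = -3 (G = -2 + (-3 + 7)/((-5 - 4*1) + 5) = -2 + 4/((-5 - 4) + 5) = -2 + 4/(-9 + 5) = -2 + 4/(-4) = -2 + 4*(-1/4) = -2 - 1 = -3)
p(r) = 8 + r (p(r) = -2 + (r + 10) = -2 + (10 + r) = 8 + r)
p(G)**2 = (8 - 3)**2 = 5**2 = 25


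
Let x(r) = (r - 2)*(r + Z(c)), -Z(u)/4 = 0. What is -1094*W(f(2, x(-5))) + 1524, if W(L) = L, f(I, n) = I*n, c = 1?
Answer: -75056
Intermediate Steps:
Z(u) = 0 (Z(u) = -4*0 = 0)
x(r) = r*(-2 + r) (x(r) = (r - 2)*(r + 0) = (-2 + r)*r = r*(-2 + r))
-1094*W(f(2, x(-5))) + 1524 = -2188*(-5*(-2 - 5)) + 1524 = -2188*(-5*(-7)) + 1524 = -2188*35 + 1524 = -1094*70 + 1524 = -76580 + 1524 = -75056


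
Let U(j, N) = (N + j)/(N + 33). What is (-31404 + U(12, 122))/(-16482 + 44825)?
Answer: -4867486/4393165 ≈ -1.1080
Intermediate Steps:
U(j, N) = (N + j)/(33 + N)
(-31404 + U(12, 122))/(-16482 + 44825) = (-31404 + (122 + 12)/(33 + 122))/(-16482 + 44825) = (-31404 + 134/155)/28343 = (-31404 + (1/155)*134)*(1/28343) = (-31404 + 134/155)*(1/28343) = -4867486/155*1/28343 = -4867486/4393165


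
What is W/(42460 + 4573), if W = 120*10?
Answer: 1200/47033 ≈ 0.025514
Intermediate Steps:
W = 1200
W/(42460 + 4573) = 1200/(42460 + 4573) = 1200/47033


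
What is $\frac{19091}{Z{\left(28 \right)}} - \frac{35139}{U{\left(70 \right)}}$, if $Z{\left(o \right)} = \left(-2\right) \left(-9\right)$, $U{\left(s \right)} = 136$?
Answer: $\frac{57761}{72} \approx 802.24$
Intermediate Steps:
$Z{\left(o \right)} = 18$
$\frac{19091}{Z{\left(28 \right)}} - \frac{35139}{U{\left(70 \right)}} = \frac{19091}{18} - \frac{35139}{136} = 19091 \cdot \frac{1}{18} - \frac{2067}{8} = \frac{19091}{18} - \frac{2067}{8} = \frac{57761}{72}$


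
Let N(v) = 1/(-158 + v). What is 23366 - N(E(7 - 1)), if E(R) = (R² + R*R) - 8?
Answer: 2196405/94 ≈ 23366.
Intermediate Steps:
E(R) = -8 + 2*R² (E(R) = (R² + R²) - 8 = 2*R² - 8 = -8 + 2*R²)
23366 - N(E(7 - 1)) = 23366 - 1/(-158 + (-8 + 2*(7 - 1)²)) = 23366 - 1/(-158 + (-8 + 2*6²)) = 23366 - 1/(-158 + (-8 + 2*36)) = 23366 - 1/(-158 + (-8 + 72)) = 23366 - 1/(-158 + 64) = 23366 - 1/(-94) = 23366 - 1*(-1/94) = 23366 + 1/94 = 2196405/94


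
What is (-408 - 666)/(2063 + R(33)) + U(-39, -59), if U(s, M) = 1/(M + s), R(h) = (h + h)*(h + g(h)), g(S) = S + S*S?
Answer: -183545/7672714 ≈ -0.023922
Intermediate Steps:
g(S) = S + S²
R(h) = 2*h*(h + h*(1 + h)) (R(h) = (h + h)*(h + h*(1 + h)) = (2*h)*(h + h*(1 + h)) = 2*h*(h + h*(1 + h)))
(-408 - 666)/(2063 + R(33)) + U(-39, -59) = (-408 - 666)/(2063 + 2*33²*(2 + 33)) + 1/(-59 - 39) = -1074/(2063 + 2*1089*35) + 1/(-98) = -1074/(2063 + 76230) - 1/98 = -1074/78293 - 1/98 = -183545/7672714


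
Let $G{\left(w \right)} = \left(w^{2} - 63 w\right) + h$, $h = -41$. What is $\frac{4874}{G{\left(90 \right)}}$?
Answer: $\frac{4874}{2389} \approx 2.0402$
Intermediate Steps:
$G{\left(w \right)} = -41 + w^{2} - 63 w$ ($G{\left(w \right)} = \left(w^{2} - 63 w\right) - 41 = -41 + w^{2} - 63 w$)
$\frac{4874}{G{\left(90 \right)}} = \frac{4874}{-41 + 90^{2} - 5670} = \frac{4874}{-41 + 8100 - 5670} = \frac{4874}{2389}$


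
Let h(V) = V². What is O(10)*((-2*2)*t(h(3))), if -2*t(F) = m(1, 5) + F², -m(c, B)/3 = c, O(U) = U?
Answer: 1560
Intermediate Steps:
m(c, B) = -3*c
t(F) = 3/2 - F²/2 (t(F) = -(-3*1 + F²)/2 = -(-3 + F²)/2 = 3/2 - F²/2)
O(10)*((-2*2)*t(h(3))) = 10*((-2*2)*(3/2 - (3²)²/2)) = 10*(-4*(3/2 - ½*9²)) = 10*(-4*(3/2 - ½*81)) = 10*(-4*(3/2 - 81/2)) = 10*(-4*(-39)) = 10*156 = 1560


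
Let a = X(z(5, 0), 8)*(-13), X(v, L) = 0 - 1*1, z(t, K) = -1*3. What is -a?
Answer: -13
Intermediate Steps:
z(t, K) = -3
X(v, L) = -1 (X(v, L) = 0 - 1 = -1)
a = 13 (a = -1*(-13) = 13)
-a = -1*13 = -13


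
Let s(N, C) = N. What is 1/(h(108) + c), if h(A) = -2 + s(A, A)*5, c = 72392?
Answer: 1/72930 ≈ 1.3712e-5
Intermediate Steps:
h(A) = -2 + 5*A (h(A) = -2 + A*5 = -2 + 5*A)
1/(h(108) + c) = 1/((-2 + 5*108) + 72392) = 1/((-2 + 540) + 72392) = 1/(538 + 72392) = 1/72930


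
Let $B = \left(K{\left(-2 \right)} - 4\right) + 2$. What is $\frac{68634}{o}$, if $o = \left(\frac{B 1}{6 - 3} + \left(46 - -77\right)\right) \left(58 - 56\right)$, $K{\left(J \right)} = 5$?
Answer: $\frac{1107}{4} \approx 276.75$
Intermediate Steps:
$B = 3$ ($B = \left(5 - 4\right) + 2 = 1 + 2 = 3$)
$o = 248$ ($o = \left(\frac{3 \cdot 1}{6 - 3} + \left(46 - -77\right)\right) \left(58 - 56\right) = \left(\frac{3}{3} + \left(46 + 77\right)\right) 2 = \left(3 \cdot \frac{1}{3} + 123\right) 2 = \left(1 + 123\right) 2 = 124 \cdot 2 = 248$)
$\frac{68634}{o} = \frac{68634}{248} = 68634 \cdot \frac{1}{248} = \frac{1107}{4}$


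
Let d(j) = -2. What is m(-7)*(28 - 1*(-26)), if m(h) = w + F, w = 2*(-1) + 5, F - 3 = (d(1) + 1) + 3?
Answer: 432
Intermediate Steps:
F = 5 (F = 3 + ((-2 + 1) + 3) = 3 + (-1 + 3) = 3 + 2 = 5)
w = 3 (w = -2 + 5 = 3)
m(h) = 8 (m(h) = 3 + 5 = 8)
m(-7)*(28 - 1*(-26)) = 8*(28 - 1*(-26)) = 8*(28 + 26) = 8*54 = 432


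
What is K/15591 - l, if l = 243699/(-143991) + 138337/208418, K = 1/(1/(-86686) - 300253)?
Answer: 1391977443787032119298563/1353126354953452079317758 ≈ 1.0287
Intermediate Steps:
K = -86686/26027731559 (K = 1/(-1/86686 - 300253) = 1/(-26027731559/86686) = -86686/26027731559 ≈ -3.3305e-6)
l = -10290658405/10003438746 (l = 243699*(-1/143991) + 138337*(1/208418) = -81233/47997 + 138337/208418 = -10290658405/10003438746 ≈ -1.0287)
K/15591 - l = -86686/26027731559/15591 - 1*(-10290658405/10003438746) = -86686/26027731559*1/15591 + 10290658405/10003438746 = -86686/405798362736369 + 10290658405/10003438746 = 1391977443787032119298563/1353126354953452079317758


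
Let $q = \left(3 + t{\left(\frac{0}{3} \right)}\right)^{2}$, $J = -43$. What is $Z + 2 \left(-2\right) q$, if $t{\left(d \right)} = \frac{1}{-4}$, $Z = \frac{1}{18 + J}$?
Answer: $- \frac{3029}{100} \approx -30.29$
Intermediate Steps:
$Z = - \frac{1}{25}$ ($Z = \frac{1}{18 - 43} = \frac{1}{-25} = - \frac{1}{25} \approx -0.04$)
$t{\left(d \right)} = - \frac{1}{4}$
$q = \frac{121}{16}$ ($q = \left(3 - \frac{1}{4}\right)^{2} = \left(\frac{11}{4}\right)^{2} = \frac{121}{16} \approx 7.5625$)
$Z + 2 \left(-2\right) q = - \frac{1}{25} + 2 \left(-2\right) \frac{121}{16} = - \frac{1}{25} - \frac{121}{4} = - \frac{3029}{100}$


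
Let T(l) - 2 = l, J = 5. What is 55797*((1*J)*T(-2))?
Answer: 0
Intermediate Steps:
T(l) = 2 + l
55797*((1*J)*T(-2)) = 55797*((1*5)*(2 - 2)) = 55797*(5*0) = 55797*0 = 0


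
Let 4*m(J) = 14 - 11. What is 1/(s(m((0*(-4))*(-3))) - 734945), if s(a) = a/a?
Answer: -1/734944 ≈ -1.3606e-6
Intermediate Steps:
m(J) = ¾ (m(J) = (14 - 11)/4 = (¼)*3 = ¾)
s(a) = 1
1/(s(m((0*(-4))*(-3))) - 734945) = 1/(1 - 734945) = 1/(-734944) = -1/734944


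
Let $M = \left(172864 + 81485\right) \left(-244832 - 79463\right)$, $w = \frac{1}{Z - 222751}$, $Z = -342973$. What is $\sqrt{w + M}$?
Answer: $\frac{i \sqrt{6599628704142108940451}}{282862} \approx 2.872 \cdot 10^{5} i$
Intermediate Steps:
$w = - \frac{1}{565724}$ ($w = \frac{1}{-342973 - 222751} = \frac{1}{-565724} = - \frac{1}{565724} \approx -1.7676 \cdot 10^{-6}$)
$M = -82484108955$ ($M = 254349 \left(-324295\right) = -82484108955$)
$\sqrt{w + M} = \sqrt{- \frac{1}{565724} - 82484108955} = \sqrt{- \frac{46663240054458421}{565724}} = \frac{i \sqrt{6599628704142108940451}}{282862}$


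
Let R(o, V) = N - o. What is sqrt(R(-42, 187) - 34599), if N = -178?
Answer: I*sqrt(34735) ≈ 186.37*I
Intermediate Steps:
R(o, V) = -178 - o
sqrt(R(-42, 187) - 34599) = sqrt((-178 - 1*(-42)) - 34599) = sqrt((-178 + 42) - 34599) = sqrt(-136 - 34599) = sqrt(-34735) = I*sqrt(34735)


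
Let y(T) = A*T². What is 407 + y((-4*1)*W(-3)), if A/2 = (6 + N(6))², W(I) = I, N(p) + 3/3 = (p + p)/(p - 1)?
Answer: 404447/25 ≈ 16178.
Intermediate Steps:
N(p) = -1 + 2*p/(-1 + p) (N(p) = -1 + (p + p)/(p - 1) = -1 + (2*p)/(-1 + p) = -1 + 2*p/(-1 + p))
A = 2738/25 (A = 2*(6 + (1 + 6)/(-1 + 6))² = 2*(6 + 7/5)² = 2*(37/5)² = 2*(1369/25) = 2738/25 ≈ 109.52)
y(T) = 2738*T²/25
407 + y((-4*1)*W(-3)) = 407 + 2738*(-4*1*(-3))²/25 = 407 + 2738*(-4*(-3))²/25 = 407 + (2738/25)*12² = 407 + (2738/25)*144 = 407 + 394272/25 = 404447/25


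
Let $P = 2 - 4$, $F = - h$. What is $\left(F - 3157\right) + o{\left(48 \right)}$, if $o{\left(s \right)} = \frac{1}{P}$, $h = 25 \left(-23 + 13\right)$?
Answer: $- \frac{5815}{2} \approx -2907.5$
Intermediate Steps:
$h = -250$ ($h = 25 \left(-10\right) = -250$)
$F = 250$ ($F = \left(-1\right) \left(-250\right) = 250$)
$P = -2$ ($P = 2 - 4 = -2$)
$o{\left(s \right)} = - \frac{1}{2}$ ($o{\left(s \right)} = \frac{1}{-2} = - \frac{1}{2}$)
$\left(F - 3157\right) + o{\left(48 \right)} = \left(250 - 3157\right) - \frac{1}{2} = -2907 - \frac{1}{2} = - \frac{5815}{2}$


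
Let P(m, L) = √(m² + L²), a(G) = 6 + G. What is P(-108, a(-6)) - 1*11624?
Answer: -11516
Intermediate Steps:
P(m, L) = √(L² + m²)
P(-108, a(-6)) - 1*11624 = √((6 - 6)² + (-108)²) - 1*11624 = √(0² + 11664) - 11624 = √(0 + 11664) - 11624 = √11664 - 11624 = 108 - 11624 = -11516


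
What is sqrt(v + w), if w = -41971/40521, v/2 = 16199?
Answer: sqrt(53194242078627)/40521 ≈ 179.99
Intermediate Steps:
v = 32398 (v = 2*16199 = 32398)
w = -41971/40521 (w = -41971*1/40521 = -41971/40521 ≈ -1.0358)
sqrt(v + w) = sqrt(32398 - 41971/40521) = sqrt(1312757387/40521) = sqrt(53194242078627)/40521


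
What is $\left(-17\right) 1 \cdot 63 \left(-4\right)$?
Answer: $4284$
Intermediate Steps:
$\left(-17\right) 1 \cdot 63 \left(-4\right) = \left(-17\right) 63 \left(-4\right) = \left(-1071\right) \left(-4\right) = 4284$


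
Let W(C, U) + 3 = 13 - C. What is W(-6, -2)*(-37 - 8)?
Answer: -720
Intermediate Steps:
W(C, U) = 10 - C (W(C, U) = -3 + (13 - C) = 10 - C)
W(-6, -2)*(-37 - 8) = (10 - 1*(-6))*(-37 - 8) = (10 + 6)*(-45) = 16*(-45) = -720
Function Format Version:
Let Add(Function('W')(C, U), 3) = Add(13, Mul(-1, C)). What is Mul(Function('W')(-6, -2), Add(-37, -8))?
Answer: -720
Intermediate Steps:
Function('W')(C, U) = Add(10, Mul(-1, C)) (Function('W')(C, U) = Add(-3, Add(13, Mul(-1, C))) = Add(10, Mul(-1, C)))
Mul(Function('W')(-6, -2), Add(-37, -8)) = Mul(Add(10, Mul(-1, -6)), Add(-37, -8)) = Mul(Add(10, 6), -45) = Mul(16, -45) = -720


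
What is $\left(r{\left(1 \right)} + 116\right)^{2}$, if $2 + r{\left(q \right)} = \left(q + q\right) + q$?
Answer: $13689$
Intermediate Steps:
$r{\left(q \right)} = -2 + 3 q$ ($r{\left(q \right)} = -2 + \left(\left(q + q\right) + q\right) = -2 + \left(2 q + q\right) = -2 + 3 q$)
$\left(r{\left(1 \right)} + 116\right)^{2} = \left(\left(-2 + 3 \cdot 1\right) + 116\right)^{2} = \left(\left(-2 + 3\right) + 116\right)^{2} = \left(1 + 116\right)^{2} = 117^{2} = 13689$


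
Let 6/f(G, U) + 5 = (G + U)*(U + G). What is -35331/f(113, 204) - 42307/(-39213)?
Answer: -23202333390935/39213 ≈ -5.9170e+8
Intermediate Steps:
f(G, U) = 6/(-5 + (G + U)²) (f(G, U) = 6/(-5 + (G + U)*(U + G)) = 6/(-5 + (G + U)*(G + U)) = 6/(-5 + (G + U)²))
-35331/f(113, 204) - 42307/(-39213) = -(-58885/2 + 11777*(113 + 204)²/2) - 42307/(-39213) = -35331/(6/(-5 + 317²)) - 42307*(-1/39213) = -35331/(6/(-5 + 100489)) + 42307/39213 = -35331/(6/100484) + 42307/39213 = -35331/(6*(1/100484)) + 42307/39213 = -35331/3/50242 + 42307/39213 = -35331*50242/3 + 42307/39213 = -591700034 + 42307/39213 = -23202333390935/39213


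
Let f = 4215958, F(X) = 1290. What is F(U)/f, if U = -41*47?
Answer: 645/2107979 ≈ 0.00030598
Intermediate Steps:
U = -1927
F(U)/f = 1290/4215958 = 1290*(1/4215958) = 645/2107979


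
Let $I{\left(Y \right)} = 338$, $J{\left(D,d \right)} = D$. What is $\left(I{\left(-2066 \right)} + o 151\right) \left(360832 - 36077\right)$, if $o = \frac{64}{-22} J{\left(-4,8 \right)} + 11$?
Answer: $\frac{13417902335}{11} \approx 1.2198 \cdot 10^{9}$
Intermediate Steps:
$o = \frac{249}{11}$ ($o = \frac{64}{-22} \left(-4\right) + 11 = 64 \left(- \frac{1}{22}\right) \left(-4\right) + 11 = \left(- \frac{32}{11}\right) \left(-4\right) + 11 = \frac{128}{11} + 11 = \frac{249}{11} \approx 22.636$)
$\left(I{\left(-2066 \right)} + o 151\right) \left(360832 - 36077\right) = \left(338 + \frac{249}{11} \cdot 151\right) \left(360832 - 36077\right) = \left(338 + \frac{37599}{11}\right) 324755 = \frac{41317}{11} \cdot 324755 = \frac{13417902335}{11}$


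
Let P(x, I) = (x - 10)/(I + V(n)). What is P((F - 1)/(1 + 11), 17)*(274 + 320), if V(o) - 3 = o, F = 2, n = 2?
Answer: -1071/4 ≈ -267.75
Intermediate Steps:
V(o) = 3 + o
P(x, I) = (-10 + x)/(5 + I) (P(x, I) = (x - 10)/(I + (3 + 2)) = (-10 + x)/(I + 5) = (-10 + x)/(5 + I))
P((F - 1)/(1 + 11), 17)*(274 + 320) = ((-10 + (2 - 1)/(1 + 11))/(5 + 17))*(274 + 320) = ((-10 + 1/12)/22)*594 = ((1/22)*(-119/12))*594 = -119/264*594 = -1071/4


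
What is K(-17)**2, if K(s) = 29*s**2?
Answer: 70241161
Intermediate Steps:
K(-17)**2 = (29*(-17)**2)**2 = (29*289)**2 = 8381**2 = 70241161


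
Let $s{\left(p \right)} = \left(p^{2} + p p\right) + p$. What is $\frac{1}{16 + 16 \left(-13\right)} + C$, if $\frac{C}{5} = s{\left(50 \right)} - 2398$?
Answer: $\frac{2545919}{192} \approx 13260.0$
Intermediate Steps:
$s{\left(p \right)} = p + 2 p^{2}$ ($s{\left(p \right)} = \left(p^{2} + p^{2}\right) + p = 2 p^{2} + p = p + 2 p^{2}$)
$C = 13260$ ($C = 5 \left(50 \left(1 + 2 \cdot 50\right) - 2398\right) = 5 \left(50 \left(1 + 100\right) - 2398\right) = 5 \left(50 \cdot 101 - 2398\right) = 5 \left(5050 - 2398\right) = 5 \cdot 2652 = 13260$)
$\frac{1}{16 + 16 \left(-13\right)} + C = \frac{1}{16 + 16 \left(-13\right)} + 13260 = \frac{1}{16 - 208} + 13260 = \frac{1}{-192} + 13260 = - \frac{1}{192} + 13260 = \frac{2545919}{192}$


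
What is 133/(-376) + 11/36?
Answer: -163/3384 ≈ -0.048168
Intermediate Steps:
133/(-376) + 11/36 = 133*(-1/376) + 11*(1/36) = -133/376 + 11/36 = -163/3384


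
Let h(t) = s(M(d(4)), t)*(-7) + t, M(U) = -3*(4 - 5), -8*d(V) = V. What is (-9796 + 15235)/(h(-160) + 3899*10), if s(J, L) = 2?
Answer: 5439/38816 ≈ 0.14012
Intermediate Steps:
d(V) = -V/8
M(U) = 3 (M(U) = -3*(-1) = 3)
h(t) = -14 + t (h(t) = 2*(-7) + t = -14 + t)
(-9796 + 15235)/(h(-160) + 3899*10) = (-9796 + 15235)/((-14 - 160) + 3899*10) = 5439/(-174 + 38990) = 5439/38816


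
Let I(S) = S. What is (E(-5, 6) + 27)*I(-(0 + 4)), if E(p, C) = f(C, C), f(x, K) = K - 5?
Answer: -112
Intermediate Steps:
f(x, K) = -5 + K
E(p, C) = -5 + C
(E(-5, 6) + 27)*I(-(0 + 4)) = ((-5 + 6) + 27)*(-(0 + 4)) = (1 + 27)*(-1*4) = 28*(-4) = -112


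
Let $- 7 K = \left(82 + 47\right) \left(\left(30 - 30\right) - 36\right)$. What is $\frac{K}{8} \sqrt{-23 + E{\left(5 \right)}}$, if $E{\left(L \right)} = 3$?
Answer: $\frac{1161 i \sqrt{5}}{7} \approx 370.87 i$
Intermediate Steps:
$K = \frac{4644}{7}$ ($K = - \frac{\left(82 + 47\right) \left(\left(30 - 30\right) - 36\right)}{7} = - \frac{129 \left(\left(30 - 30\right) - 36\right)}{7} = - \frac{129 \left(0 - 36\right)}{7} = - \frac{129 \left(-36\right)}{7} = \left(- \frac{1}{7}\right) \left(-4644\right) = \frac{4644}{7} \approx 663.43$)
$\frac{K}{8} \sqrt{-23 + E{\left(5 \right)}} = \frac{4644}{7 \cdot 8} \sqrt{-23 + 3} = \frac{4644}{7} \cdot \frac{1}{8} \sqrt{-20} = \frac{1161 \cdot 2 i \sqrt{5}}{14} = \frac{1161 i \sqrt{5}}{7}$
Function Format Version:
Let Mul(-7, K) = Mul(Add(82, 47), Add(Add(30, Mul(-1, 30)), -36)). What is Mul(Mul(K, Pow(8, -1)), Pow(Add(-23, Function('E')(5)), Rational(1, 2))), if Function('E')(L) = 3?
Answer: Mul(Rational(1161, 7), I, Pow(5, Rational(1, 2))) ≈ Mul(370.87, I)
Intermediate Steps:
K = Rational(4644, 7) (K = Mul(Rational(-1, 7), Mul(Add(82, 47), Add(Add(30, Mul(-1, 30)), -36))) = Mul(Rational(-1, 7), Mul(129, Add(Add(30, -30), -36))) = Mul(Rational(-1, 7), Mul(129, Add(0, -36))) = Mul(Rational(-1, 7), Mul(129, -36)) = Mul(Rational(-1, 7), -4644) = Rational(4644, 7) ≈ 663.43)
Mul(Mul(K, Pow(8, -1)), Pow(Add(-23, Function('E')(5)), Rational(1, 2))) = Mul(Mul(Rational(4644, 7), Pow(8, -1)), Pow(Add(-23, 3), Rational(1, 2))) = Mul(Mul(Rational(4644, 7), Rational(1, 8)), Pow(-20, Rational(1, 2))) = Mul(Rational(1161, 14), Mul(2, I, Pow(5, Rational(1, 2)))) = Mul(Rational(1161, 7), I, Pow(5, Rational(1, 2)))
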